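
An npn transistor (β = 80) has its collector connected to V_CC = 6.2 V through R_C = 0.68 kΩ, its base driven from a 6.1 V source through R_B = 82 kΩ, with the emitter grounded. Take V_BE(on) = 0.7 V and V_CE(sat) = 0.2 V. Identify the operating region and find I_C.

Assume active. Base-emitter loop: I_B = (V_BB − V_BE)/R_B = (6.1 − 0.7)/82 = 0.0659 mA.
I_C = β·I_B = 80×0.0659 = 5.27 mA.
V_CE = V_CC − I_C·R_C = 6.2 − 5.27×0.68 = 2.62 V > V_CE(sat), so the active-region assumption holds.

active; I_C ≈ 5.3 mA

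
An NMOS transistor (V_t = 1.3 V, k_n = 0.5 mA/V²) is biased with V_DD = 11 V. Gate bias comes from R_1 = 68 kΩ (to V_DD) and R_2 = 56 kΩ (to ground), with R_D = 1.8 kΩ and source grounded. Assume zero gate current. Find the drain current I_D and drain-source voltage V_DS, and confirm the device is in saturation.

V_G = V_DD·R_2/(R_1+R_2) = 11×56/124 = 4.97 V. With the source grounded, V_GS = V_G = 4.97 V.
Assume saturation: I_D = (k_n/2)(V_GS − V_t)² = (0.5/2)×(4.97 − 1.3)² = 0.25×3.67² = 3.36 mA.
V_DS = V_DD − I_D·R_D = 11 − 3.36×1.8 = 4.95 V.
Saturation requires V_DS ≥ V_GS − V_t = 3.67 V; 4.95 ≥ 3.67 ✓.

I_D ≈ 3.4 mA, V_DS ≈ 4.9 V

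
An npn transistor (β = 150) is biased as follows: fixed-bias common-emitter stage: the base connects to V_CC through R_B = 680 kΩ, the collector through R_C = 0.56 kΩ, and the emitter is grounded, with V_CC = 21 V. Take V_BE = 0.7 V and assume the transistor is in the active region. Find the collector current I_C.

Base loop: V_CC = I_B·R_B + V_BE, so I_B = (21 − 0.7)/680 kΩ = 0.0299 mA.
In the active region I_C = β·I_B = 150 × 0.0299 = 4.48 mA.
Collector loop: V_CE = V_CC − I_C·R_C = 21 − 4.48×0.56 = 18.5 V.
Since V_CE = 18.5 V > V_CE(sat) ≈ 0.2 V, the transistor is in the active region as assumed.

I_C ≈ 4.5 mA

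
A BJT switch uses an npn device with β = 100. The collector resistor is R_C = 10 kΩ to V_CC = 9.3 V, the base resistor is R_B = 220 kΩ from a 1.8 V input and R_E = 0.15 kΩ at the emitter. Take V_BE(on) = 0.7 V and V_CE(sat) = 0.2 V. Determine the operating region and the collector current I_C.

active; I_C ≈ 0.47 mA

Assume active. Base-emitter loop: I_B = (V_BB − V_BE)/(R_B + (β+1)R_E) = (1.8 − 0.7)/(220 + 101×0.15) = 0.00468 mA.
I_C = β·I_B = 100×0.00468 = 0.468 mA.
V_CE = V_CC − I_C·R_C − I_E·R_E = 9.3 − 0.468×10 − 0.472×0.15 = 4.55 V > V_CE(sat), so the active-region assumption holds.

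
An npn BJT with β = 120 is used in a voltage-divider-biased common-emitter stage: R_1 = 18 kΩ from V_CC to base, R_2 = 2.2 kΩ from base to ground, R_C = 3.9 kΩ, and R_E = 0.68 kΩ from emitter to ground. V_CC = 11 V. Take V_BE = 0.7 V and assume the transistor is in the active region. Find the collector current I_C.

I_C ≈ 0.71 mA

Thevenize the base divider: V_Th = V_CC·R_2/(R_1+R_2) = 11×2.2/20.2 = 1.2 V, R_Th = R_1‖R_2 = 1.96 kΩ.
Base-emitter loop: V_Th = I_B·R_Th + V_BE + (β+1)I_B·R_E, so I_B = (1.2 − 0.7) / (1.96 + 121×0.68) = 0.00591 mA.
I_C = β·I_B = 120×0.00591 = 0.709 mA, and I_E = (β+1)I_B = 0.715 mA.
V_CE = V_CC − I_C·R_C − I_E·R_E = 11 − 0.709×3.9 − 0.715×0.68 = 7.75 V.
V_CE = 7.75 V > 0.2 V confirms active-region operation.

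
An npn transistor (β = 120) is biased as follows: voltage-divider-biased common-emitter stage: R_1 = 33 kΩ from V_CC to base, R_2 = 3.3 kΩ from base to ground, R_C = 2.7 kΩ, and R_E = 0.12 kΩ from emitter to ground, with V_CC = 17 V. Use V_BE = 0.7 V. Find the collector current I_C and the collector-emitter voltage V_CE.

Thevenize the base divider: V_Th = V_CC·R_2/(R_1+R_2) = 17×3.3/36.3 = 1.55 V, R_Th = R_1‖R_2 = 3 kΩ.
Base-emitter loop: V_Th = I_B·R_Th + V_BE + (β+1)I_B·R_E, so I_B = (1.55 − 0.7) / (3 + 121×0.12) = 0.0483 mA.
I_C = β·I_B = 120×0.0483 = 5.79 mA, and I_E = (β+1)I_B = 5.84 mA.
V_CE = V_CC − I_C·R_C − I_E·R_E = 17 − 5.79×2.7 − 5.84×0.12 = 0.664 V.
V_CE = 0.664 V > 0.2 V confirms active-region operation.

I_C ≈ 5.8 mA, V_CE ≈ 0.66 V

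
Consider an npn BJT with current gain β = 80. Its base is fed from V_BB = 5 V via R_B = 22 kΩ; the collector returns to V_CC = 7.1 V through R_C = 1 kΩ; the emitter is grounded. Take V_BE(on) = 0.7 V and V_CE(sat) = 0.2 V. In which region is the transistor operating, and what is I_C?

Assume active: I_B = (5 − 0.7)/22 = 0.195 mA, giving I_C = β·I_B = 15.6 mA.
But then V_CE = 7.1 − 15.6×1 = -8.54 V < V_CE(sat) = 0.2 V — impossible in the active region.
So the transistor is saturated. With V_CE = 0.2 V, I_C = (V_CC − 0.2)/R_C = 6.9/1 = 6.9 mA.
Check: β·I_B = 15.6 mA > I_C = 6.9 mA, confirming saturation.

saturation; I_C ≈ 6.9 mA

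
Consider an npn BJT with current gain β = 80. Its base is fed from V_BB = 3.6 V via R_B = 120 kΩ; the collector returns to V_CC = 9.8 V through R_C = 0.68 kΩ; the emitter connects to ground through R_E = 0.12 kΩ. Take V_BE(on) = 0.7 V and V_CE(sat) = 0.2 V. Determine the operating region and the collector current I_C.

active; I_C ≈ 1.8 mA

Assume active. Base-emitter loop: I_B = (V_BB − V_BE)/(R_B + (β+1)R_E) = (3.6 − 0.7)/(120 + 81×0.12) = 0.0224 mA.
I_C = β·I_B = 80×0.0224 = 1.79 mA.
V_CE = V_CC − I_C·R_C − I_E·R_E = 9.8 − 1.79×0.68 − 1.81×0.12 = 8.37 V > V_CE(sat), so the active-region assumption holds.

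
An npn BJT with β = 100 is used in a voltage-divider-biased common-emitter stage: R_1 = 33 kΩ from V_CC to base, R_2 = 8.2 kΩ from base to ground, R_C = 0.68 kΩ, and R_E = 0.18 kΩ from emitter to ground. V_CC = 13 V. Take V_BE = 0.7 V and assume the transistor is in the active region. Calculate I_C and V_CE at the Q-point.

I_C ≈ 7.6 mA, V_CE ≈ 6.4 V

Thevenize the base divider: V_Th = V_CC·R_2/(R_1+R_2) = 13×8.2/41.2 = 2.59 V, R_Th = R_1‖R_2 = 6.57 kΩ.
Base-emitter loop: V_Th = I_B·R_Th + V_BE + (β+1)I_B·R_E, so I_B = (2.59 − 0.7) / (6.57 + 101×0.18) = 0.0763 mA.
I_C = β·I_B = 100×0.0763 = 7.63 mA, and I_E = (β+1)I_B = 7.7 mA.
V_CE = V_CC − I_C·R_C − I_E·R_E = 13 − 7.63×0.68 − 7.7×0.18 = 6.43 V.
V_CE = 6.43 V > 0.2 V confirms active-region operation.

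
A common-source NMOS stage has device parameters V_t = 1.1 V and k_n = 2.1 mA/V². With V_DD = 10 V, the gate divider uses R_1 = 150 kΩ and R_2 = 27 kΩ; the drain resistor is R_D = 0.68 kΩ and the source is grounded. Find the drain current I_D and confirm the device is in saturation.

V_G = V_DD·R_2/(R_1+R_2) = 10×27/177 = 1.53 V. With the source grounded, V_GS = V_G = 1.53 V.
Assume saturation: I_D = (k_n/2)(V_GS − V_t)² = (2.1/2)×(1.53 − 1.1)² = 1.05×0.425² = 0.19 mA.
V_DS = V_DD − I_D·R_D = 10 − 0.19×0.68 = 9.87 V.
Saturation requires V_DS ≥ V_GS − V_t = 0.425 V; 9.87 ≥ 0.425 ✓.

I_D ≈ 0.19 mA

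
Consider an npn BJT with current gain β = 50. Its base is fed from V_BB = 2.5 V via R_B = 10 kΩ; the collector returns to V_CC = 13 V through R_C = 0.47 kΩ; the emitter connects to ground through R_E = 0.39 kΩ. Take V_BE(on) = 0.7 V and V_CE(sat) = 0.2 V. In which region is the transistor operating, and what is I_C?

active; I_C ≈ 3 mA

Assume active. Base-emitter loop: I_B = (V_BB − V_BE)/(R_B + (β+1)R_E) = (2.5 − 0.7)/(10 + 51×0.39) = 0.0602 mA.
I_C = β·I_B = 50×0.0602 = 3.01 mA.
V_CE = V_CC − I_C·R_C − I_E·R_E = 13 − 3.01×0.47 − 3.07×0.39 = 10.4 V > V_CE(sat), so the active-region assumption holds.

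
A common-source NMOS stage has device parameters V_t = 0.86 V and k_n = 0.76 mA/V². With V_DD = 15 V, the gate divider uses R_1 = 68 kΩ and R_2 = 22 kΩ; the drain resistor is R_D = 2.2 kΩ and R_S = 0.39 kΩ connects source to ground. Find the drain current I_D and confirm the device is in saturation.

V_G = V_DD·R_2/(R_1+R_2) = 15×22/90 = 3.67 V.
Assume saturation: I_D = (k_n/2)(V_GS − V_t)² with V_GS = V_G − I_D·R_S = 3.67 − 0.39·I_D.
Substituting gives 0.0578·I_D² − 1.83·I_D + 2.99 = 0, with roots I_D = 1.73 or 30 mA.
The root I_D = 30 mA gives V_GS = -8.02 V ≤ V_t, so take I_D = 1.73 mA.
Then V_GS = 2.99 V and V_DS = V_DD − I_D(R_D+R_S) = 15 − 1.73×2.59 = 10.5 V.
Saturation requires V_DS ≥ V_GS − V_t = 2.13 V; 10.5 ≥ 2.13 ✓.

I_D ≈ 1.7 mA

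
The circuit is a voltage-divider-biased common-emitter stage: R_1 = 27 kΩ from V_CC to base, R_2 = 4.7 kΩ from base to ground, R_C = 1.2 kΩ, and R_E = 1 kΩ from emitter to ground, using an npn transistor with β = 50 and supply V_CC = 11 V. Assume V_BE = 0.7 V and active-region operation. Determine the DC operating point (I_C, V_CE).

I_C ≈ 0.85 mA, V_CE ≈ 9.1 V

Thevenize the base divider: V_Th = V_CC·R_2/(R_1+R_2) = 11×4.7/31.7 = 1.63 V, R_Th = R_1‖R_2 = 4 kΩ.
Base-emitter loop: V_Th = I_B·R_Th + V_BE + (β+1)I_B·R_E, so I_B = (1.63 − 0.7) / (4 + 51×1) = 0.0169 mA.
I_C = β·I_B = 50×0.0169 = 0.846 mA, and I_E = (β+1)I_B = 0.863 mA.
V_CE = V_CC − I_C·R_C − I_E·R_E = 11 − 0.846×1.2 − 0.863×1 = 9.12 V.
V_CE = 9.12 V > 0.2 V confirms active-region operation.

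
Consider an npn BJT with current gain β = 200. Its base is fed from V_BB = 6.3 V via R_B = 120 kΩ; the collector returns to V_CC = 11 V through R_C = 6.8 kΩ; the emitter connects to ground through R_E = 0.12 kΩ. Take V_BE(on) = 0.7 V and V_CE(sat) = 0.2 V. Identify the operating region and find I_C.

saturation; I_C ≈ 1.6 mA

Assume active: I_B = (6.3 − 0.7)/(120 + 201×0.12) = 0.0389 mA, I_C = β·I_B = 7.77 mA.
Then V_CE = 11 − 7.77×6.8 − 7.81×0.12 = -42.8 V < 0.2 V — the active assumption fails.
Re-solve with V_CE = 0.2 V. KCL at the emitter: V_E/R_E = (V_BB−0.7−V_E)/R_B + (V_CC−0.2−V_E)/R_C, giving V_E = 0.193 V.
I_C = (V_CC − 0.2 − V_E)/R_C = (10.8 − 0.193)/6.8 = 1.56 mA.
Check: I_B = (5.6 − 0.193)/120 = 0.0451 mA, and β·I_B = 9.01 mA > I_C, confirming saturation.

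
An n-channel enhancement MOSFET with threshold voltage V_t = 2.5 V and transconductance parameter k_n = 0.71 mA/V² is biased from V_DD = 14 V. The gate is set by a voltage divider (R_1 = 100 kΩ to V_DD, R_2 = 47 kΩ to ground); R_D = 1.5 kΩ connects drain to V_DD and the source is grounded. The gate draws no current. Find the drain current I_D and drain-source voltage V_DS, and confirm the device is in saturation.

I_D ≈ 1.4 mA, V_DS ≈ 12 V

V_G = V_DD·R_2/(R_1+R_2) = 14×47/147 = 4.48 V. With the source grounded, V_GS = V_G = 4.48 V.
Assume saturation: I_D = (k_n/2)(V_GS − V_t)² = (0.71/2)×(4.48 − 2.5)² = 0.355×1.98² = 1.39 mA.
V_DS = V_DD − I_D·R_D = 14 − 1.39×1.5 = 11.9 V.
Saturation requires V_DS ≥ V_GS − V_t = 1.98 V; 11.9 ≥ 1.98 ✓.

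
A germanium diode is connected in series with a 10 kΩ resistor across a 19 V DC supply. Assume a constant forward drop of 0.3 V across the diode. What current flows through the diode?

KVL around the loop: 19 = V_D + I·R = 0.3 + I × 10 kΩ.
So I = (19 − 0.3) / 10 kΩ = 18.7 / 10 = 1.87 mA.

I ≈ 1.9 mA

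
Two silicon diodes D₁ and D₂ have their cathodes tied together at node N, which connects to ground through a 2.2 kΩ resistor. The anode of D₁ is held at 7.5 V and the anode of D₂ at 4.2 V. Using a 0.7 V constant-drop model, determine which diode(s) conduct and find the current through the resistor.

Only D₁ conducts; I_R ≈ 3.1 mA

Assume both conduct. Then node N would need to be at both 7.5−0.7 = 6.8 V and 4.2−0.7 = 3.5 V, which is impossible.
Assume only D₁ conducts: V_N = 7.5 − 0.7 = 6.8 V, so I_R = 6.8/2.2 = 3.09 mA.
Check D₂: its anode-to-cathode voltage is 4.2 − 6.8 = -2.6 V < 0.7 V, so it is off. The assumption is consistent.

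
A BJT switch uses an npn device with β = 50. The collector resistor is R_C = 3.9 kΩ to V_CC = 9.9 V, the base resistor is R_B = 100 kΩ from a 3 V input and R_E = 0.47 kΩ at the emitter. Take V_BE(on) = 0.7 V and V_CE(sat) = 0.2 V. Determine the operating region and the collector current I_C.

active; I_C ≈ 0.93 mA

Assume active. Base-emitter loop: I_B = (V_BB − V_BE)/(R_B + (β+1)R_E) = (3 − 0.7)/(100 + 51×0.47) = 0.0186 mA.
I_C = β·I_B = 50×0.0186 = 0.928 mA.
V_CE = V_CC − I_C·R_C − I_E·R_E = 9.9 − 0.928×3.9 − 0.946×0.47 = 5.84 V > V_CE(sat), so the active-region assumption holds.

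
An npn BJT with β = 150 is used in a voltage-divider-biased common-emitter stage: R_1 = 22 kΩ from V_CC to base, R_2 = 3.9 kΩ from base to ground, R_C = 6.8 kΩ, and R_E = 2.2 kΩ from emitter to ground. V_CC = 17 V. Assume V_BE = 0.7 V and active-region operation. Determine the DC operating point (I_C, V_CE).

Thevenize the base divider: V_Th = V_CC·R_2/(R_1+R_2) = 17×3.9/25.9 = 2.56 V, R_Th = R_1‖R_2 = 3.31 kΩ.
Base-emitter loop: V_Th = I_B·R_Th + V_BE + (β+1)I_B·R_E, so I_B = (2.56 − 0.7) / (3.31 + 151×2.2) = 0.00554 mA.
I_C = β·I_B = 150×0.00554 = 0.831 mA, and I_E = (β+1)I_B = 0.837 mA.
V_CE = V_CC − I_C·R_C − I_E·R_E = 17 − 0.831×6.8 − 0.837×2.2 = 9.5 V.
V_CE = 9.5 V > 0.2 V confirms active-region operation.

I_C ≈ 0.83 mA, V_CE ≈ 9.5 V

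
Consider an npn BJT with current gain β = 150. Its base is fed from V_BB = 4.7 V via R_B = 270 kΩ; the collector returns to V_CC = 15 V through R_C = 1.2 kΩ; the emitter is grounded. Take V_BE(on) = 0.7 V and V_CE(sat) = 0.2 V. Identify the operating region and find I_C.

active; I_C ≈ 2.2 mA

Assume active. Base-emitter loop: I_B = (V_BB − V_BE)/R_B = (4.7 − 0.7)/270 = 0.0148 mA.
I_C = β·I_B = 150×0.0148 = 2.22 mA.
V_CE = V_CC − I_C·R_C = 15 − 2.22×1.2 = 12.3 V > V_CE(sat), so the active-region assumption holds.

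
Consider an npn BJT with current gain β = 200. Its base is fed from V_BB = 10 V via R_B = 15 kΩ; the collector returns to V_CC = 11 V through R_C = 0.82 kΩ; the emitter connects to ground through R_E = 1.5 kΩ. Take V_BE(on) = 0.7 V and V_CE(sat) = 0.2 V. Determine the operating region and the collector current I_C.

Assume active: I_B = (10 − 0.7)/(15 + 201×1.5) = 0.0294 mA, I_C = β·I_B = 5.88 mA.
Then V_CE = 11 − 5.88×0.82 − 5.91×1.5 = -2.68 V < 0.2 V — the active assumption fails.
Re-solve with V_CE = 0.2 V. KCL at the emitter: V_E/R_E = (V_BB−0.7−V_E)/R_B + (V_CC−0.2−V_E)/R_C, giving V_E = 7.06 V.
I_C = (V_CC − 0.2 − V_E)/R_C = (10.8 − 7.06)/0.82 = 4.56 mA.
Check: I_B = (9.3 − 7.06)/15 = 0.149 mA, and β·I_B = 29.8 mA > I_C, confirming saturation.

saturation; I_C ≈ 4.6 mA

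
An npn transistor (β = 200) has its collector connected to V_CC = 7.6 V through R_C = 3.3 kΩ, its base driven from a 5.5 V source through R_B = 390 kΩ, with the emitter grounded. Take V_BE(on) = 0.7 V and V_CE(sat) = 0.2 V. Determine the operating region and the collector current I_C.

Assume active: I_B = (5.5 − 0.7)/390 = 0.0123 mA, giving I_C = β·I_B = 2.46 mA.
But then V_CE = 7.6 − 2.46×3.3 = -0.523 V < V_CE(sat) = 0.2 V — impossible in the active region.
So the transistor is saturated. With V_CE = 0.2 V, I_C = (V_CC − 0.2)/R_C = 7.4/3.3 = 2.24 mA.
Check: β·I_B = 2.46 mA > I_C = 2.24 mA, confirming saturation.

saturation; I_C ≈ 2.2 mA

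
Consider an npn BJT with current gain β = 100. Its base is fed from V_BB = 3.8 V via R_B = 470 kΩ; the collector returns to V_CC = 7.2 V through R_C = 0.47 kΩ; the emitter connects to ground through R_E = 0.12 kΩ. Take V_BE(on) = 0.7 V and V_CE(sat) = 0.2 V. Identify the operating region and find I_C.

active; I_C ≈ 0.64 mA

Assume active. Base-emitter loop: I_B = (V_BB − V_BE)/(R_B + (β+1)R_E) = (3.8 − 0.7)/(470 + 101×0.12) = 0.00643 mA.
I_C = β·I_B = 100×0.00643 = 0.643 mA.
V_CE = V_CC − I_C·R_C − I_E·R_E = 7.2 − 0.643×0.47 − 0.649×0.12 = 6.82 V > V_CE(sat), so the active-region assumption holds.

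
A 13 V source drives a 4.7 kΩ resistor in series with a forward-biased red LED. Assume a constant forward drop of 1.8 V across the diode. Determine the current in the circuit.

KVL around the loop: 13 = V_D + I·R = 1.8 + I × 4.7 kΩ.
So I = (13 − 1.8) / 4.7 kΩ = 11.2 / 4.7 = 2.38 mA.

I ≈ 2.4 mA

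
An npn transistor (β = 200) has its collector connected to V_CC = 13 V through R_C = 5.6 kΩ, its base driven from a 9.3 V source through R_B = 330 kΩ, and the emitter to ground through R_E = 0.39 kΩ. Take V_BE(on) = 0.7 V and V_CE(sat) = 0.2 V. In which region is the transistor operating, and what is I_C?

Assume active: I_B = (9.3 − 0.7)/(330 + 201×0.39) = 0.0211 mA, I_C = β·I_B = 4.21 mA.
Then V_CE = 13 − 4.21×5.6 − 4.23×0.39 = -12.2 V < 0.2 V — the active assumption fails.
Re-solve with V_CE = 0.2 V. KCL at the emitter: V_E/R_E = (V_BB−0.7−V_E)/R_B + (V_CC−0.2−V_E)/R_C, giving V_E = 0.842 V.
I_C = (V_CC − 0.2 − V_E)/R_C = (12.8 − 0.842)/5.6 = 2.14 mA.
Check: I_B = (8.6 − 0.842)/330 = 0.0235 mA, and β·I_B = 4.7 mA > I_C, confirming saturation.

saturation; I_C ≈ 2.1 mA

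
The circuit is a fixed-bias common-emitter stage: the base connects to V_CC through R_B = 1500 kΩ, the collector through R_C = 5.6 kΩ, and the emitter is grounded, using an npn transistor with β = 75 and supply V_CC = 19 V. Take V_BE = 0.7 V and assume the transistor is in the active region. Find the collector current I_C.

I_C ≈ 0.92 mA

Base loop: V_CC = I_B·R_B + V_BE, so I_B = (19 − 0.7)/1500 kΩ = 0.0122 mA.
In the active region I_C = β·I_B = 75 × 0.0122 = 0.915 mA.
Collector loop: V_CE = V_CC − I_C·R_C = 19 − 0.915×5.6 = 13.9 V.
Since V_CE = 13.9 V > V_CE(sat) ≈ 0.2 V, the transistor is in the active region as assumed.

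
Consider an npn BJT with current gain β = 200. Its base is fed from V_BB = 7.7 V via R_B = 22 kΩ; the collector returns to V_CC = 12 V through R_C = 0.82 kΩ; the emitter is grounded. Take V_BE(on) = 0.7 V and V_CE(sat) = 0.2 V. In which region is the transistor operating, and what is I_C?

saturation; I_C ≈ 14 mA

Assume active: I_B = (7.7 − 0.7)/22 = 0.318 mA, giving I_C = β·I_B = 63.6 mA.
But then V_CE = 12 − 63.6×0.82 = -40.2 V < V_CE(sat) = 0.2 V — impossible in the active region.
So the transistor is saturated. With V_CE = 0.2 V, I_C = (V_CC − 0.2)/R_C = 11.8/0.82 = 14.4 mA.
Check: β·I_B = 63.6 mA > I_C = 14.4 mA, confirming saturation.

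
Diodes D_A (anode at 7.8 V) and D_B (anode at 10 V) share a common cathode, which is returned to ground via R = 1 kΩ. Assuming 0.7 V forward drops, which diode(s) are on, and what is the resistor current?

Assume both conduct. Then node N would need to be at both 7.8−0.7 = 7.1 V and 10−0.7 = 9.3 V, which is impossible.
Assume only D_B conducts: V_N = 10 − 0.7 = 9.3 V, so I_R = 9.3/1 = 9.3 mA.
Check D_A: its anode-to-cathode voltage is 7.8 − 9.3 = -1.5 V < 0.7 V, so it is off. The assumption is consistent.

Only D_B conducts; I_R ≈ 9.3 mA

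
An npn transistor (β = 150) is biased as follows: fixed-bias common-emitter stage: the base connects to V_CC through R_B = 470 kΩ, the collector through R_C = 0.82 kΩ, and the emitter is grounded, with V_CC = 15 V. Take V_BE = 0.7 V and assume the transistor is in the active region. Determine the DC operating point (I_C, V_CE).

I_C ≈ 4.6 mA, V_CE ≈ 11 V

Base loop: V_CC = I_B·R_B + V_BE, so I_B = (15 − 0.7)/470 kΩ = 0.0304 mA.
In the active region I_C = β·I_B = 150 × 0.0304 = 4.56 mA.
Collector loop: V_CE = V_CC − I_C·R_C = 15 − 4.56×0.82 = 11.3 V.
Since V_CE = 11.3 V > V_CE(sat) ≈ 0.2 V, the transistor is in the active region as assumed.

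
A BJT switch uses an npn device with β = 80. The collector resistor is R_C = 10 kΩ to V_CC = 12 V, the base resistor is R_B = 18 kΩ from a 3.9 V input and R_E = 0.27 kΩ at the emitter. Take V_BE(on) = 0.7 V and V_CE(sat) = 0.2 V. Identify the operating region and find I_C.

saturation; I_C ≈ 1.1 mA

Assume active: I_B = (3.9 − 0.7)/(18 + 81×0.27) = 0.0803 mA, I_C = β·I_B = 6.42 mA.
Then V_CE = 12 − 6.42×10 − 6.5×0.27 = -54 V < 0.2 V — the active assumption fails.
Re-solve with V_CE = 0.2 V. KCL at the emitter: V_E/R_E = (V_BB−0.7−V_E)/R_B + (V_CC−0.2−V_E)/R_C, giving V_E = 0.352 V.
I_C = (V_CC − 0.2 − V_E)/R_C = (11.8 − 0.352)/10 = 1.14 mA.
Check: I_B = (3.2 − 0.352)/18 = 0.158 mA, and β·I_B = 12.7 mA > I_C, confirming saturation.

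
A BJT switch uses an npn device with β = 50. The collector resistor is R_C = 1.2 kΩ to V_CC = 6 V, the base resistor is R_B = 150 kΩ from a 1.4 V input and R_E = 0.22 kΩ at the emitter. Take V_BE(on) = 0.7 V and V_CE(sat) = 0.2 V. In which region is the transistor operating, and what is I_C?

Assume active. Base-emitter loop: I_B = (V_BB − V_BE)/(R_B + (β+1)R_E) = (1.4 − 0.7)/(150 + 51×0.22) = 0.00434 mA.
I_C = β·I_B = 50×0.00434 = 0.217 mA.
V_CE = V_CC − I_C·R_C − I_E·R_E = 6 − 0.217×1.2 − 0.221×0.22 = 5.69 V > V_CE(sat), so the active-region assumption holds.

active; I_C ≈ 0.22 mA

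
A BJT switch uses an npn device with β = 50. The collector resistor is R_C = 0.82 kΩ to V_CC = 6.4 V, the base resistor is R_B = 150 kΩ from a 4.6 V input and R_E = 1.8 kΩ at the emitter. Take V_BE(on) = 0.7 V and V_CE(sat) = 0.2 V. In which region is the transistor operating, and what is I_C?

active; I_C ≈ 0.81 mA

Assume active. Base-emitter loop: I_B = (V_BB − V_BE)/(R_B + (β+1)R_E) = (4.6 − 0.7)/(150 + 51×1.8) = 0.0161 mA.
I_C = β·I_B = 50×0.0161 = 0.806 mA.
V_CE = V_CC − I_C·R_C − I_E·R_E = 6.4 − 0.806×0.82 − 0.823×1.8 = 4.26 V > V_CE(sat), so the active-region assumption holds.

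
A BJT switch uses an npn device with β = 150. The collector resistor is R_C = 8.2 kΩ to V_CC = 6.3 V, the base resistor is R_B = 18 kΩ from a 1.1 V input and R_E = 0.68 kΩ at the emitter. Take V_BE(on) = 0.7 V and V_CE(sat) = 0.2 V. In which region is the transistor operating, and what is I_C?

active; I_C ≈ 0.5 mA

Assume active. Base-emitter loop: I_B = (V_BB − V_BE)/(R_B + (β+1)R_E) = (1.1 − 0.7)/(18 + 151×0.68) = 0.00331 mA.
I_C = β·I_B = 150×0.00331 = 0.497 mA.
V_CE = V_CC − I_C·R_C − I_E·R_E = 6.3 − 0.497×8.2 − 0.5×0.68 = 1.88 V > V_CE(sat), so the active-region assumption holds.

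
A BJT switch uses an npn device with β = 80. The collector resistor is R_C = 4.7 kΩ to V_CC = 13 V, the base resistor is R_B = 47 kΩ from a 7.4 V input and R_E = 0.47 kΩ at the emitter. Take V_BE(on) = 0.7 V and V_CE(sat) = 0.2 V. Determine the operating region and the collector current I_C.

Assume active: I_B = (7.4 − 0.7)/(47 + 81×0.47) = 0.0788 mA, I_C = β·I_B = 6.3 mA.
Then V_CE = 13 − 6.3×4.7 − 6.38×0.47 = -19.6 V < 0.2 V — the active assumption fails.
Re-solve with V_CE = 0.2 V. KCL at the emitter: V_E/R_E = (V_BB−0.7−V_E)/R_B + (V_CC−0.2−V_E)/R_C, giving V_E = 1.21 V.
I_C = (V_CC − 0.2 − V_E)/R_C = (12.8 − 1.21)/4.7 = 2.47 mA.
Check: I_B = (6.7 − 1.21)/47 = 0.117 mA, and β·I_B = 9.34 mA > I_C, confirming saturation.

saturation; I_C ≈ 2.5 mA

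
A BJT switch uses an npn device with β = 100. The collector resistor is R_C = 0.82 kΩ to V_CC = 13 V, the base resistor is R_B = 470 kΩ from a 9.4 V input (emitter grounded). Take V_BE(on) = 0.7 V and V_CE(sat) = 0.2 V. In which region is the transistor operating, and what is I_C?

active; I_C ≈ 1.9 mA

Assume active. Base-emitter loop: I_B = (V_BB − V_BE)/R_B = (9.4 − 0.7)/470 = 0.0185 mA.
I_C = β·I_B = 100×0.0185 = 1.85 mA.
V_CE = V_CC − I_C·R_C = 13 − 1.85×0.82 = 11.5 V > V_CE(sat), so the active-region assumption holds.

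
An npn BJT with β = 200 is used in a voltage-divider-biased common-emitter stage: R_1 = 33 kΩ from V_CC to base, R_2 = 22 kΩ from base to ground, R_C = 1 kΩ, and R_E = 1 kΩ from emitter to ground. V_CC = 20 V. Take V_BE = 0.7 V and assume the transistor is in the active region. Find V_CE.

V_CE ≈ 6.3 V

Thevenize the base divider: V_Th = V_CC·R_2/(R_1+R_2) = 20×22/55 = 8 V, R_Th = R_1‖R_2 = 13.2 kΩ.
Base-emitter loop: V_Th = I_B·R_Th + V_BE + (β+1)I_B·R_E, so I_B = (8 − 0.7) / (13.2 + 201×1) = 0.0341 mA.
I_C = β·I_B = 200×0.0341 = 6.82 mA, and I_E = (β+1)I_B = 6.85 mA.
V_CE = V_CC − I_C·R_C − I_E·R_E = 20 − 6.82×1 − 6.85×1 = 6.33 V.
V_CE = 6.33 V > 0.2 V confirms active-region operation.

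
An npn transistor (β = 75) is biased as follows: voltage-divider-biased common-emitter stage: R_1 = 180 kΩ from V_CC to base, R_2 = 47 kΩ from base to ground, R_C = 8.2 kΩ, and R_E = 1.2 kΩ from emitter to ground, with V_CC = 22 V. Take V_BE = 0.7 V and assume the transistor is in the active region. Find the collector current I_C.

I_C ≈ 2.3 mA

Thevenize the base divider: V_Th = V_CC·R_2/(R_1+R_2) = 22×47/227 = 4.56 V, R_Th = R_1‖R_2 = 37.3 kΩ.
Base-emitter loop: V_Th = I_B·R_Th + V_BE + (β+1)I_B·R_E, so I_B = (4.56 − 0.7) / (37.3 + 76×1.2) = 0.03 mA.
I_C = β·I_B = 75×0.03 = 2.25 mA, and I_E = (β+1)I_B = 2.28 mA.
V_CE = V_CC − I_C·R_C − I_E·R_E = 22 − 2.25×8.2 − 2.28×1.2 = 0.808 V.
V_CE = 0.808 V > 0.2 V confirms active-region operation.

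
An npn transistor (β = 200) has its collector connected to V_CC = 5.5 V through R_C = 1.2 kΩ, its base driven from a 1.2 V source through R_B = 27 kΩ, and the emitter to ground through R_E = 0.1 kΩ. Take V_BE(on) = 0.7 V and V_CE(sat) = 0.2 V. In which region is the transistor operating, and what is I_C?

Assume active. Base-emitter loop: I_B = (V_BB − V_BE)/(R_B + (β+1)R_E) = (1.2 − 0.7)/(27 + 201×0.1) = 0.0106 mA.
I_C = β·I_B = 200×0.0106 = 2.12 mA.
V_CE = V_CC − I_C·R_C − I_E·R_E = 5.5 − 2.12×1.2 − 2.13×0.1 = 2.74 V > V_CE(sat), so the active-region assumption holds.

active; I_C ≈ 2.1 mA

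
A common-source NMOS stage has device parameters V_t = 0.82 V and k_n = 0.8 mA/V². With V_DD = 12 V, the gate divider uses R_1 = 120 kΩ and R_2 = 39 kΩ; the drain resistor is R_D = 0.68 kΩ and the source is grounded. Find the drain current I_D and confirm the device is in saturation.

V_G = V_DD·R_2/(R_1+R_2) = 12×39/159 = 2.94 V. With the source grounded, V_GS = V_G = 2.94 V.
Assume saturation: I_D = (k_n/2)(V_GS − V_t)² = (0.8/2)×(2.94 − 0.82)² = 0.4×2.12² = 1.8 mA.
V_DS = V_DD − I_D·R_D = 12 − 1.8×0.68 = 10.8 V.
Saturation requires V_DS ≥ V_GS − V_t = 2.12 V; 10.8 ≥ 2.12 ✓.

I_D ≈ 1.8 mA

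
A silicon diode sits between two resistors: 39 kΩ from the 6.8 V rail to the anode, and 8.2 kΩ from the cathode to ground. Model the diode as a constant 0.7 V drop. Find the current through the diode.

I ≈ 0.13 mA

The two resistors are in series with the diode, so KVL gives 6.8 = I·39 + 0.7 + I·8.2.
I = (6.8 − 0.7) / (39 + 8.2) kΩ = 6.1 / 47.2 = 0.129 mA.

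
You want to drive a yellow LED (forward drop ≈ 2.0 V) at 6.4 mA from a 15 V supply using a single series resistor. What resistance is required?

The resistor drops V_S − V_D = 15 − 2.0 = 13 V at 6.4 mA.
R = 13 V / 6.4 mA = 2.03 kΩ.

R ≈ 2 kΩ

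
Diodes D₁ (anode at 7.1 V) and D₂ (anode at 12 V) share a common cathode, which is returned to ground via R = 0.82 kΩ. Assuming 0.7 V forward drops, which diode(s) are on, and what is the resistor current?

Assume both conduct. Then node N would need to be at both 7.1−0.7 = 6.4 V and 12−0.7 = 11.3 V, which is impossible.
Assume only D₂ conducts: V_N = 12 − 0.7 = 11.3 V, so I_R = 11.3/0.82 = 13.8 mA.
Check D₁: its anode-to-cathode voltage is 7.1 − 11.3 = -4.2 V < 0.7 V, so it is off. The assumption is consistent.

Only D₂ conducts; I_R ≈ 14 mA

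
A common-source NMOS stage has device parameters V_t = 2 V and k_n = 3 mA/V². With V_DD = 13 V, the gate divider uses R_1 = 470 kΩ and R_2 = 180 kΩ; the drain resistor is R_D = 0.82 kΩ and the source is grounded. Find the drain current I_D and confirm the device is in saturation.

V_G = V_DD·R_2/(R_1+R_2) = 13×180/650 = 3.6 V. With the source grounded, V_GS = V_G = 3.6 V.
Assume saturation: I_D = (k_n/2)(V_GS − V_t)² = (3/2)×(3.6 − 2)² = 1.5×1.6² = 3.84 mA.
V_DS = V_DD − I_D·R_D = 13 − 3.84×0.82 = 9.85 V.
Saturation requires V_DS ≥ V_GS − V_t = 1.6 V; 9.85 ≥ 1.6 ✓.

I_D ≈ 3.8 mA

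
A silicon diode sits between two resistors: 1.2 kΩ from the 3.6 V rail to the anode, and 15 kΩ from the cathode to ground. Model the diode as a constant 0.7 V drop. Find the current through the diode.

I ≈ 0.18 mA

The two resistors are in series with the diode, so KVL gives 3.6 = I·1.2 + 0.7 + I·15.
I = (3.6 − 0.7) / (1.2 + 15) kΩ = 2.9 / 16.2 = 0.179 mA.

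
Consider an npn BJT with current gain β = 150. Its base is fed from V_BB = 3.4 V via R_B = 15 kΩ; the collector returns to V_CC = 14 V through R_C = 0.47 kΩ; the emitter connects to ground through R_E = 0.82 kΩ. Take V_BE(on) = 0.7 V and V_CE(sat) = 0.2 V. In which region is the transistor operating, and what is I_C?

Assume active. Base-emitter loop: I_B = (V_BB − V_BE)/(R_B + (β+1)R_E) = (3.4 − 0.7)/(15 + 151×0.82) = 0.0194 mA.
I_C = β·I_B = 150×0.0194 = 2.92 mA.
V_CE = V_CC − I_C·R_C − I_E·R_E = 14 − 2.92×0.47 − 2.94×0.82 = 10.2 V > V_CE(sat), so the active-region assumption holds.

active; I_C ≈ 2.9 mA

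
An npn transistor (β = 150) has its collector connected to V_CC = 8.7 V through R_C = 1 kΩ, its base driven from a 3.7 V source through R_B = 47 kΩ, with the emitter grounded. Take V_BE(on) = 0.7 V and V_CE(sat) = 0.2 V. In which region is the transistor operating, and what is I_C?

saturation; I_C ≈ 8.5 mA

Assume active: I_B = (3.7 − 0.7)/47 = 0.0638 mA, giving I_C = β·I_B = 9.57 mA.
But then V_CE = 8.7 − 9.57×1 = -0.874 V < V_CE(sat) = 0.2 V — impossible in the active region.
So the transistor is saturated. With V_CE = 0.2 V, I_C = (V_CC − 0.2)/R_C = 8.5/1 = 8.5 mA.
Check: β·I_B = 9.57 mA > I_C = 8.5 mA, confirming saturation.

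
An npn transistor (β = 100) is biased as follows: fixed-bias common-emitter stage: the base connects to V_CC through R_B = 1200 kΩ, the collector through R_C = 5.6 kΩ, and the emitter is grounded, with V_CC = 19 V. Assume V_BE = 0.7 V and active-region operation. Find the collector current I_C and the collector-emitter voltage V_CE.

I_C ≈ 1.5 mA, V_CE ≈ 10 V

Base loop: V_CC = I_B·R_B + V_BE, so I_B = (19 − 0.7)/1200 kΩ = 0.0153 mA.
In the active region I_C = β·I_B = 100 × 0.0153 = 1.53 mA.
Collector loop: V_CE = V_CC − I_C·R_C = 19 − 1.53×5.6 = 10.5 V.
Since V_CE = 10.5 V > V_CE(sat) ≈ 0.2 V, the transistor is in the active region as assumed.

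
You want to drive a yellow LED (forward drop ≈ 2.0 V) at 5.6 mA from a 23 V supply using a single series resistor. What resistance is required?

R ≈ 3.8 kΩ

The resistor drops V_S − V_D = 23 − 2.0 = 21 V at 5.6 mA.
R = 21 V / 5.6 mA = 3.75 kΩ.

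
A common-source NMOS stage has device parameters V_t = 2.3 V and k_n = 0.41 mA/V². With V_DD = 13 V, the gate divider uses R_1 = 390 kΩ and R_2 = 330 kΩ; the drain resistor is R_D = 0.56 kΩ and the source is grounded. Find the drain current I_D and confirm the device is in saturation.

V_G = V_DD·R_2/(R_1+R_2) = 13×330/720 = 5.96 V. With the source grounded, V_GS = V_G = 5.96 V.
Assume saturation: I_D = (k_n/2)(V_GS − V_t)² = (0.41/2)×(5.96 − 2.3)² = 0.205×3.66² = 2.74 mA.
V_DS = V_DD − I_D·R_D = 13 − 2.74×0.56 = 11.5 V.
Saturation requires V_DS ≥ V_GS − V_t = 3.66 V; 11.5 ≥ 3.66 ✓.

I_D ≈ 2.7 mA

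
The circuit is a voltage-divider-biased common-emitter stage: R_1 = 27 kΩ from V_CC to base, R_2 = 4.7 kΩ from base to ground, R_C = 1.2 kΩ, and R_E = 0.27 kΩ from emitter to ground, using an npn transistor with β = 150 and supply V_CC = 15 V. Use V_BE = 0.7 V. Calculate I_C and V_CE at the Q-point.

I_C ≈ 5.1 mA, V_CE ≈ 7.5 V

Thevenize the base divider: V_Th = V_CC·R_2/(R_1+R_2) = 15×4.7/31.7 = 2.22 V, R_Th = R_1‖R_2 = 4 kΩ.
Base-emitter loop: V_Th = I_B·R_Th + V_BE + (β+1)I_B·R_E, so I_B = (2.22 − 0.7) / (4 + 151×0.27) = 0.034 mA.
I_C = β·I_B = 150×0.034 = 5.11 mA, and I_E = (β+1)I_B = 5.14 mA.
V_CE = V_CC − I_C·R_C − I_E·R_E = 15 − 5.11×1.2 − 5.14×0.27 = 7.49 V.
V_CE = 7.49 V > 0.2 V confirms active-region operation.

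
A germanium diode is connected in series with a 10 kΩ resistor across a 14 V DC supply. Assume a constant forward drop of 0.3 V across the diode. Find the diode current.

I ≈ 1.4 mA

KVL around the loop: 14 = V_D + I·R = 0.3 + I × 10 kΩ.
So I = (14 − 0.3) / 10 kΩ = 13.7 / 10 = 1.37 mA.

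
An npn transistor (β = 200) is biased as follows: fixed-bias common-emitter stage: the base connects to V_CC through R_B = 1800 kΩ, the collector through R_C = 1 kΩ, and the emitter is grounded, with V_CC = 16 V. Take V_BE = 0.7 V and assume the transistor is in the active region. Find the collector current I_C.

Base loop: V_CC = I_B·R_B + V_BE, so I_B = (16 − 0.7)/1800 kΩ = 0.0085 mA.
In the active region I_C = β·I_B = 200 × 0.0085 = 1.7 mA.
Collector loop: V_CE = V_CC − I_C·R_C = 16 − 1.7×1 = 14.3 V.
Since V_CE = 14.3 V > V_CE(sat) ≈ 0.2 V, the transistor is in the active region as assumed.

I_C ≈ 1.7 mA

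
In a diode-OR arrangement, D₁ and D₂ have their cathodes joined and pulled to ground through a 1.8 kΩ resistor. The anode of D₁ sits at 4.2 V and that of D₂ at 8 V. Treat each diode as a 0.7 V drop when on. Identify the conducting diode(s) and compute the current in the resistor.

Only D₂ conducts; I_R ≈ 4.1 mA

Assume both conduct. Then node N would need to be at both 4.2−0.7 = 3.5 V and 8−0.7 = 7.3 V, which is impossible.
Assume only D₂ conducts: V_N = 8 − 0.7 = 7.3 V, so I_R = 7.3/1.8 = 4.06 mA.
Check D₁: its anode-to-cathode voltage is 4.2 − 7.3 = -3.1 V < 0.7 V, so it is off. The assumption is consistent.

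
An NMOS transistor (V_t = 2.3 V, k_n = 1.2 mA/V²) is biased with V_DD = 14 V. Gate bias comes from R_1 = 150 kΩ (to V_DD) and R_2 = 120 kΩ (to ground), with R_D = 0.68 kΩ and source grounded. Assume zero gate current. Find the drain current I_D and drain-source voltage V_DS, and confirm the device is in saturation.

I_D ≈ 9.2 mA, V_DS ≈ 7.7 V

V_G = V_DD·R_2/(R_1+R_2) = 14×120/270 = 6.22 V. With the source grounded, V_GS = V_G = 6.22 V.
Assume saturation: I_D = (k_n/2)(V_GS − V_t)² = (1.2/2)×(6.22 − 2.3)² = 0.6×3.92² = 9.23 mA.
V_DS = V_DD − I_D·R_D = 14 − 9.23×0.68 = 7.72 V.
Saturation requires V_DS ≥ V_GS − V_t = 3.92 V; 7.72 ≥ 3.92 ✓.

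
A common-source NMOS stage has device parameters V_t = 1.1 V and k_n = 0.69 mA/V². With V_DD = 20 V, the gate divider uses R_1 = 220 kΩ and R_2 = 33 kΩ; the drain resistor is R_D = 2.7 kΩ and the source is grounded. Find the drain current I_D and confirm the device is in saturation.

I_D ≈ 0.79 mA

V_G = V_DD·R_2/(R_1+R_2) = 20×33/253 = 2.61 V. With the source grounded, V_GS = V_G = 2.61 V.
Assume saturation: I_D = (k_n/2)(V_GS − V_t)² = (0.69/2)×(2.61 − 1.1)² = 0.345×1.51² = 0.785 mA.
V_DS = V_DD − I_D·R_D = 20 − 0.785×2.7 = 17.9 V.
Saturation requires V_DS ≥ V_GS − V_t = 1.51 V; 17.9 ≥ 1.51 ✓.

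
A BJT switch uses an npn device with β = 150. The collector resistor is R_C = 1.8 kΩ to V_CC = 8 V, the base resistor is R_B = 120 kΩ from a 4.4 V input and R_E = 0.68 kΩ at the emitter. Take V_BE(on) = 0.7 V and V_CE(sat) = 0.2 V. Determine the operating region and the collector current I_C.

active; I_C ≈ 2.5 mA

Assume active. Base-emitter loop: I_B = (V_BB − V_BE)/(R_B + (β+1)R_E) = (4.4 − 0.7)/(120 + 151×0.68) = 0.0166 mA.
I_C = β·I_B = 150×0.0166 = 2.49 mA.
V_CE = V_CC − I_C·R_C − I_E·R_E = 8 − 2.49×1.8 − 2.51×0.68 = 1.81 V > V_CE(sat), so the active-region assumption holds.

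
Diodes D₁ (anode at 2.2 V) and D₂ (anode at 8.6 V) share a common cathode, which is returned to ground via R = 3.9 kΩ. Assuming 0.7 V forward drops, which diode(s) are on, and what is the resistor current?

Only D₂ conducts; I_R ≈ 2 mA

Assume both conduct. Then node N would need to be at both 2.2−0.7 = 1.5 V and 8.6−0.7 = 7.9 V, which is impossible.
Assume only D₂ conducts: V_N = 8.6 − 0.7 = 7.9 V, so I_R = 7.9/3.9 = 2.03 mA.
Check D₁: its anode-to-cathode voltage is 2.2 − 7.9 = -5.7 V < 0.7 V, so it is off. The assumption is consistent.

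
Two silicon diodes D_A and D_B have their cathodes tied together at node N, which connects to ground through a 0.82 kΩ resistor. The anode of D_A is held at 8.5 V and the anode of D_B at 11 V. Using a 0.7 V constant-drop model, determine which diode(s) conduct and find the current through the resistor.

Assume both conduct. Then node N would need to be at both 8.5−0.7 = 7.8 V and 11−0.7 = 10.3 V, which is impossible.
Assume only D_B conducts: V_N = 11 − 0.7 = 10.3 V, so I_R = 10.3/0.82 = 12.6 mA.
Check D_A: its anode-to-cathode voltage is 8.5 − 10.3 = -1.8 V < 0.7 V, so it is off. The assumption is consistent.

Only D_B conducts; I_R ≈ 13 mA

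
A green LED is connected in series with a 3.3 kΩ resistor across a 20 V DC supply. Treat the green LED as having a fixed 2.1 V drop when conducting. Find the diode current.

I ≈ 5.4 mA

KVL around the loop: 20 = V_D + I·R = 2.1 + I × 3.3 kΩ.
So I = (20 − 2.1) / 3.3 kΩ = 17.9 / 3.3 = 5.42 mA.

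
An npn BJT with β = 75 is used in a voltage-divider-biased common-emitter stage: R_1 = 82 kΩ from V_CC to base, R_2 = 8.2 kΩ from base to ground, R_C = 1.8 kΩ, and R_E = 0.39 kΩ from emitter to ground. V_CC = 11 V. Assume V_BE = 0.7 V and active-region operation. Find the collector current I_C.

I_C ≈ 0.61 mA

Thevenize the base divider: V_Th = V_CC·R_2/(R_1+R_2) = 11×8.2/90.2 = 1 V, R_Th = R_1‖R_2 = 7.45 kΩ.
Base-emitter loop: V_Th = I_B·R_Th + V_BE + (β+1)I_B·R_E, so I_B = (1 − 0.7) / (7.45 + 76×0.39) = 0.00809 mA.
I_C = β·I_B = 75×0.00809 = 0.607 mA, and I_E = (β+1)I_B = 0.615 mA.
V_CE = V_CC − I_C·R_C − I_E·R_E = 11 − 0.607×1.8 − 0.615×0.39 = 9.67 V.
V_CE = 9.67 V > 0.2 V confirms active-region operation.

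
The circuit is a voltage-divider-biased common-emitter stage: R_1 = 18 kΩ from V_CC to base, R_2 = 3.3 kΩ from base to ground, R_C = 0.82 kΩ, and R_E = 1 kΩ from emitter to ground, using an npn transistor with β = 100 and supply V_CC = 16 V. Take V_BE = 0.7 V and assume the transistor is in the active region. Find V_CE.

Thevenize the base divider: V_Th = V_CC·R_2/(R_1+R_2) = 16×3.3/21.3 = 2.48 V, R_Th = R_1‖R_2 = 2.79 kΩ.
Base-emitter loop: V_Th = I_B·R_Th + V_BE + (β+1)I_B·R_E, so I_B = (2.48 − 0.7) / (2.79 + 101×1) = 0.0171 mA.
I_C = β·I_B = 100×0.0171 = 1.71 mA, and I_E = (β+1)I_B = 1.73 mA.
V_CE = V_CC − I_C·R_C − I_E·R_E = 16 − 1.71×0.82 − 1.73×1 = 12.9 V.
V_CE = 12.9 V > 0.2 V confirms active-region operation.

V_CE ≈ 13 V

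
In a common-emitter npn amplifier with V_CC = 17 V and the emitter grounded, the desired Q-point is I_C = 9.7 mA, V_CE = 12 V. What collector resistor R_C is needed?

Collector loop: V_CC = I_C·R_C + V_CE.
R_C = (V_CC − V_CE)/I_C = (17 − 12)/9.7 = 0.515 kΩ.

R_C ≈ 0.52 kΩ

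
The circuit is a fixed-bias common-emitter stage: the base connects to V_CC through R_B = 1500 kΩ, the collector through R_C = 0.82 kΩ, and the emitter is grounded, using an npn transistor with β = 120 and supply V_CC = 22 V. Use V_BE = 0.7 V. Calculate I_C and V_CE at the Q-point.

Base loop: V_CC = I_B·R_B + V_BE, so I_B = (22 − 0.7)/1500 kΩ = 0.0142 mA.
In the active region I_C = β·I_B = 120 × 0.0142 = 1.7 mA.
Collector loop: V_CE = V_CC − I_C·R_C = 22 − 1.7×0.82 = 20.6 V.
Since V_CE = 20.6 V > V_CE(sat) ≈ 0.2 V, the transistor is in the active region as assumed.

I_C ≈ 1.7 mA, V_CE ≈ 21 V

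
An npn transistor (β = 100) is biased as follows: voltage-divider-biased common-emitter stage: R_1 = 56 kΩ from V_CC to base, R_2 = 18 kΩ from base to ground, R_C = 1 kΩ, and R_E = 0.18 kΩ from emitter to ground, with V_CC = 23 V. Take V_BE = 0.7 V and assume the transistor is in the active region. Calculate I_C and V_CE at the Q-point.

Thevenize the base divider: V_Th = V_CC·R_2/(R_1+R_2) = 23×18/74 = 5.59 V, R_Th = R_1‖R_2 = 13.6 kΩ.
Base-emitter loop: V_Th = I_B·R_Th + V_BE + (β+1)I_B·R_E, so I_B = (5.59 − 0.7) / (13.6 + 101×0.18) = 0.154 mA.
I_C = β·I_B = 100×0.154 = 15.4 mA, and I_E = (β+1)I_B = 15.5 mA.
V_CE = V_CC − I_C·R_C − I_E·R_E = 23 − 15.4×1 − 15.5×0.18 = 4.81 V.
V_CE = 4.81 V > 0.2 V confirms active-region operation.

I_C ≈ 15 mA, V_CE ≈ 4.8 V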